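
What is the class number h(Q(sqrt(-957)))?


K = Q(sqrt(-957)). d mod 4 = 3, so D = disc(K) = 4d = -3828
h(K) equals the number of primitive reduced positive-definite forms (a, b, c) = a*x^2 + b*x*y + c*y^2 with b^2 - 4ac = D,
where reduced means |b| <= a <= c, with b >= 0 whenever |b| = a or a = c, and primitive means gcd(a, b, c) = 1.
Reduced forces 3a^2 <= |D| = 3828, so 1 <= a <= 35; b must have the parity of D, and c = (b^2 - D)/(4a) must be an integer >= a.
Enumerate a = 1..35, b in [-a, a]:
  a=1: (1, 0, 957)  [1]
  a=2: (2, 2, 479)  [1]
  a=3: (3, 0, 319)  [1]
  a=4..5: none
  a=6: (6, 6, 161)  [1]
  a=7: (7, -6, 138), (7, 6, 138)  [2]
  a=8..10: none
  a=11: (11, 0, 87)  [1]
  a=12..13: none
  a=14: (14, -6, 69), (14, 6, 69)  [2]
  a=15..20: none
  a=21: (21, -6, 46), (21, 6, 46)  [2]
  a=22: (22, 22, 49)  [1]
  a=23: (23, -6, 42), (23, 6, 42)  [2]
  a=24..28: none
  a=29: (29, 0, 33)  [1]
  a=30: none
  a=31: (31, 4, 31)  [1]
  a=32..35: none
Total reduced forms: 1 + 1 + 1 + 1 + 2 + 1 + 2 + 2 + 1 + 2 + 1 + 1 = 16
h = 16

16


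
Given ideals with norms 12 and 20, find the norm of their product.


N(IJ) = N(I) * N(J)
= 12 * 20
= 240

240


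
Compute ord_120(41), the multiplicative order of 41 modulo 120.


We want ord_120(41), the smallest k >= 1 with 41^k = 1 mod 120.
n = 120 = 2^3 * 3 * 5, phi(120) = 32; the order divides phi(n).
Divisors of 32: 1, 2, 4, 8, 16, 32
Repeated squaring mod 120: 41^1 = 41, 41^2 = 1, 41^4 = 1, 41^8 = 1, 41^16 = 1, 41^32 = 1
Test divisors in increasing order:
  k=1: 41^1 = 41 mod 120
  k=2: 41^2 = 1 mod 120  <- first divisor giving 1
Order = 2

2


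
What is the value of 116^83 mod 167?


p = 167 is prime and the exponent is (p-1)/2 = 83, so by Euler's criterion 116^83 = (116/167) = +1 or -1 mod 167.
Compute by square-and-multiply:
  83 = 64 + 16 + 2 + 1 (binary 1010011)
  Repeated squaring mod 167: 116^1 = 116, 116^2 = 96, 116^4 = 31, 116^8 = 126, 116^16 = 11, 116^32 = 121, 116^64 = 112
  116^83 = 116^64 * 116^16 * 116^2 * 116^1 = 112 * 11 * 96 * 116 mod 167
    112 * 11 = 1232 = 63 mod 167
    63 * 96 = 6048 = 36 mod 167
    36 * 116 = 4176 = 1 mod 167
  116^83 = 1 mod 167
Result 1: 116 is a quadratic residue mod 167.
116^83 mod 167 = 1

1


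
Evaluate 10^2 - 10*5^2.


x^2 - d*y^2
= 10^2 - 10*5^2
= 100 - 250
= -150

-150


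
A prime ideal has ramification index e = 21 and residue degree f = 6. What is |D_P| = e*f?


|D_P| = e * f
= 21 * 6
= 126

126


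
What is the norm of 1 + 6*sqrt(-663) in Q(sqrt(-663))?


N(a + b*sqrt(d)) = a^2 - d*b^2
= (1)^2 - (-663)*(6)^2
= 1 + 23868
= 23869

23869


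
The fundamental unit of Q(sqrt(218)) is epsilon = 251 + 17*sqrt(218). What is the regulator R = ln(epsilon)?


epsilon = 251 + 17*sqrt(218)
= 502.0020
R = ln(502.0020)
= 6.2186

6.2186


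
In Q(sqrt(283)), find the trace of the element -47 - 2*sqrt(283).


Tr(a + b*sqrt(d)) = (a + b*sqrt(d)) + (a - b*sqrt(d)) = 2a
= 2 * (-47)
= -94

-94


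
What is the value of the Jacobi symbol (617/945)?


Compute (617/945) via quadratic reciprocity:
  reciprocity: (617/945) -> +(945/617)
  reduce: (328/617)
  pull out 2: (2/617) = +1  (since 617 mod 8 = 1)
  pull out 2: (2/617) = +1  (since 617 mod 8 = 1)
  pull out 2: (2/617) = +1  (since 617 mod 8 = 1)
  reciprocity: (41/617) -> +(617/41)
  reduce: (2/41)
  pull out 2: (2/41) = +1  (since 41 mod 8 = 1)
  (1/41) = 1
Product of signs = 1

1


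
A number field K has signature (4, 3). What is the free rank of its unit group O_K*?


By Dirichlet's unit theorem:
rank = r1 + r2 - 1
= 4 + 3 - 1
= 6

6


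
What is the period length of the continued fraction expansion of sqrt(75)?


Run the CF algorithm for sqrt(75).
a_0 = floor(sqrt(75)) = 8; set m_0=0, q_0=1.
Recurrence: m' = q*a - m,  q' = (d - m'^2)/q,  a' = floor((a_0 + m')/q').
  step 1: m=8, q=11, a=1
  step 2: m=3, q=6, a=1
  step 3: m=3, q=11, a=1
  step 4: m=8, q=1, a=16
a_4 = 2*a_0 = 16, so the period closes here.
sqrt(75) = [8; 1, 1, 1, 16]
Period length = 4

4


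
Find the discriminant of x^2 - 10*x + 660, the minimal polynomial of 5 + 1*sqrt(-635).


The element 5 + 1*sqrt(-635) has minimal polynomial:
x^2 - 10*x + 660
Discriminant = (-10)^2 - 4*(660)
= 100 - 2640
= -2540

-2540


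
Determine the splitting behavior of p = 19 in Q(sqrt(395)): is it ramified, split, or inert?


K = Q(sqrt(395)). Since d mod 4 = 3, disc(K) = 1580.
Check p | disc: 1580 mod 19 = 3.
p does not divide disc. Compute Legendre symbol (d/p):
15^((19-1)/2) mod 19 = -1
(d/p) = -1, so p is inert: (p) stays prime with e=1, f=2, g=1.
Therefore p is inert.

inert


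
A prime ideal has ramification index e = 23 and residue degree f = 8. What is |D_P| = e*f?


|D_P| = e * f
= 23 * 8
= 184

184


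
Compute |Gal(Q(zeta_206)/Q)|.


|Gal(Q(zeta_206)/Q)| = phi(206)
= 102

102


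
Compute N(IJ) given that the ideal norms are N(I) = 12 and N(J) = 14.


N(IJ) = N(I) * N(J)
= 12 * 14
= 168

168


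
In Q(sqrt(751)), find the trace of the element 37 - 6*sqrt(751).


Tr(a + b*sqrt(d)) = (a + b*sqrt(d)) + (a - b*sqrt(d)) = 2a
= 2 * (37)
= 74

74


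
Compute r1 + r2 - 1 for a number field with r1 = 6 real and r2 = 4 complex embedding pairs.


By Dirichlet's unit theorem:
rank = r1 + r2 - 1
= 6 + 4 - 1
= 9

9


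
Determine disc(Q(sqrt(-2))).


For K = Q(sqrt(d)) with d squarefree: disc(K) = d if d = 1 mod 4, and disc(K) = 4d if d = 2 or 3 mod 4.
Here d = -2, and d mod 4 = 2.
d = 2 mod 4, not 1 (O_K = Z[sqrt(d)]), so disc(K) = 4d = 4 * (-2) = -8

-8


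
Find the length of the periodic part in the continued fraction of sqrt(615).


Run the CF algorithm for sqrt(615).
a_0 = floor(sqrt(615)) = 24; set m_0=0, q_0=1.
Recurrence: m' = q*a - m,  q' = (d - m'^2)/q,  a' = floor((a_0 + m')/q').
  step 1: m=24, q=39, a=1
  step 2: m=15, q=10, a=3
  step 3: m=15, q=39, a=1
  step 4: m=24, q=1, a=48
a_4 = 2*a_0 = 48, so the period closes here.
sqrt(615) = [24; 1, 3, 1, 48]
Period length = 4

4


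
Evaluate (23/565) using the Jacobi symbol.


Compute (23/565) via quadratic reciprocity:
  reciprocity: (23/565) -> +(565/23)
  reduce: (13/23)
  reciprocity: (13/23) -> +(23/13)
  reduce: (10/13)
  pull out 2: (2/13) = -1  (since 13 mod 8 = 5)
  reciprocity: (5/13) -> +(13/5)
  reduce: (3/5)
  reciprocity: (3/5) -> +(5/3)
  reduce: (2/3)
  pull out 2: (2/3) = -1  (since 3 mod 8 = 3)
  (1/3) = 1
Product of signs = 1

1


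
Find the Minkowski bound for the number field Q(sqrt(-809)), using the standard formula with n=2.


d = -809, d mod 4 = 3, so disc(K) = 4d = -3236; |disc(K)| = 3236
Imaginary quadratic field, so n = 2, s = r2 = 1, r1 = 0
M = (n!/n^n) * (4/pi)^s * sqrt(|disc(K)|) = (2!/2^2) * (4/pi)^1 * sqrt(3236)
= 0.5 * 1.273240 * 56.885851
= 36.2147

36.2147


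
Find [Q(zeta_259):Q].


The degree equals Euler's totient phi(259).
259 = 7 * 37
phi(259) = 216

216


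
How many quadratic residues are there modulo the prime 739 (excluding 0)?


For prime p, the number of non-zero quadratic residues is (p-1)/2.
= (739-1)/2
= 369

369


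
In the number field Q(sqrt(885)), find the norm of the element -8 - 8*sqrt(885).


N(a + b*sqrt(d)) = a^2 - d*b^2
= (-8)^2 - (885)*(-8)^2
= 64 - 56640
= -56576

-56576


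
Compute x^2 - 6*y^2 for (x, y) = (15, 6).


x^2 - d*y^2
= 15^2 - 6*6^2
= 225 - 216
= 9

9


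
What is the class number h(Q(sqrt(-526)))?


K = Q(sqrt(-526)). d mod 4 = 2, so D = disc(K) = 4d = -2104
h(K) equals the number of primitive reduced positive-definite forms (a, b, c) = a*x^2 + b*x*y + c*y^2 with b^2 - 4ac = D,
where reduced means |b| <= a <= c, with b >= 0 whenever |b| = a or a = c, and primitive means gcd(a, b, c) = 1.
Reduced forces 3a^2 <= |D| = 2104, so 1 <= a <= 26; b must have the parity of D, and c = (b^2 - D)/(4a) must be an integer >= a.
Enumerate a = 1..26, b in [-a, a]:
  a=1: (1, 0, 526)  [1]
  a=2: (2, 0, 263)  [1]
  a=3..4: none
  a=5: (5, -4, 106), (5, 4, 106)  [2]
  a=6..9: none
  a=10: (10, -4, 53), (10, 4, 53)  [2]
  a=11..16: none
  a=17: (17, -2, 31), (17, 2, 31)  [2]
  a=18: none
  a=19: (19, -10, 29), (19, 10, 29)  [2]
  a=20..22: none
  a=23: (23, -14, 25), (23, 14, 25)  [2]
  a=24..26: none
Total reduced forms: 1 + 1 + 2 + 2 + 2 + 2 + 2 = 12
h = 12

12


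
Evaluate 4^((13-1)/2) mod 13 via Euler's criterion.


p = 13 is prime and the exponent is (p-1)/2 = 6, so by Euler's criterion 4^6 = (4/13) = +1 or -1 mod 13.
Compute by square-and-multiply:
  6 = 4 + 2 (binary 110)
  Repeated squaring mod 13: 4^1 = 4, 4^2 = 3, 4^4 = 9
  4^6 = 4^4 * 4^2 = 9 * 3 mod 13
    9 * 3 = 27 = 1 mod 13
  4^6 = 1 mod 13
Result 1: 4 is a quadratic residue mod 13.
4^6 mod 13 = 1

1


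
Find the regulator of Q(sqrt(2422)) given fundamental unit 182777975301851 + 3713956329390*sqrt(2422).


epsilon = 182777975301851 + 3713956329390*sqrt(2422)
= 3.6556e+14
R = ln(3.6556e+14)
= 33.5324

33.5324


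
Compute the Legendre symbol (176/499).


p = 499 is prime, so compute (176/499) with the reciprocity algorithm (Jacobi-symbol steps: pull out 2s via (2/n), flip via reciprocity, reduce):
  pull out 2: (2/499) = -1  (since 499 mod 8 = 3)
  pull out 2: (2/499) = -1  (since 499 mod 8 = 3)
  pull out 2: (2/499) = -1  (since 499 mod 8 = 3)
  pull out 2: (2/499) = -1  (since 499 mod 8 = 3)
  reciprocity: (11/499) -> -(499/11)
  reduce: (4/11)
  pull out 2: (2/11) = -1  (since 11 mod 8 = 3)
  pull out 2: (2/11) = -1  (since 11 mod 8 = 3)
  (1/11) = 1
Product of signs = -1
(176/499) = -1

-1


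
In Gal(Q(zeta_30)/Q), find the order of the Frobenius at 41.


The Frobenius at p in Gal(Q(zeta_n)/Q) = (Z/nZ)* is the class of p, so its order is ord_30(41), the smallest k >= 1 with 41^k = 1 mod 30.
n = 30 = 2 * 3 * 5, phi(30) = 8; the order divides phi(n).
Divisors of 8: 1, 2, 4, 8
Repeated squaring mod 30: 41^1 = 11, 41^2 = 1, 41^4 = 1, 41^8 = 1
Test divisors in increasing order:
  k=1: 41^1 = 11 mod 30
  k=2: 41^2 = 1 mod 30  <- first divisor giving 1
Order = 2

2


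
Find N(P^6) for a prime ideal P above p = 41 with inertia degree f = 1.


N(P^a) = p^(a*f)
= 41^(6*1)
= 41^6
= 4750104241

4750104241


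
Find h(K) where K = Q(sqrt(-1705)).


K = Q(sqrt(-1705)). d mod 4 = 3, so D = disc(K) = 4d = -6820
h(K) equals the number of primitive reduced positive-definite forms (a, b, c) = a*x^2 + b*x*y + c*y^2 with b^2 - 4ac = D,
where reduced means |b| <= a <= c, with b >= 0 whenever |b| = a or a = c, and primitive means gcd(a, b, c) = 1.
Reduced forces 3a^2 <= |D| = 6820, so 1 <= a <= 47; b must have the parity of D, and c = (b^2 - D)/(4a) must be an integer >= a.
Enumerate a = 1..47, b in [-a, a]:
  a=1: (1, 0, 1705)  [1]
  a=2: (2, 2, 853)  [1]
  a=3..4: none
  a=5: (5, 0, 341)  [1]
  a=6..9: none
  a=10: (10, 10, 173)  [1]
  a=11: (11, 0, 155)  [1]
  a=12..18: none
  a=19: (19, -18, 94), (19, 18, 94)  [2]
  a=20..21: none
  a=22: (22, 22, 83)  [1]
  a=23..28: none
  a=29: (29, -16, 61), (29, 16, 61)  [2]
  a=30: none
  a=31: (31, 0, 55)  [1]
  a=32..36: none
  a=37: (37, -32, 53), (37, 32, 53)  [2]
  a=38: (38, -18, 47), (38, 18, 47)  [2]
  a=39..42: none
  a=43: (43, 24, 43)  [1]
  a=44..47: none
Total reduced forms: 1 + 1 + 1 + 1 + 1 + 2 + 1 + 2 + 1 + 2 + 2 + 1 = 16
h = 16

16


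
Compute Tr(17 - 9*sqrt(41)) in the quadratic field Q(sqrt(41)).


Tr(a + b*sqrt(d)) = (a + b*sqrt(d)) + (a - b*sqrt(d)) = 2a
= 2 * (17)
= 34

34


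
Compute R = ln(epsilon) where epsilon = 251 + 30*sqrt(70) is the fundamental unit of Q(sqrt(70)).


epsilon = 251 + 30*sqrt(70)
= 501.9980
R = ln(501.9980)
= 6.2186

6.2186


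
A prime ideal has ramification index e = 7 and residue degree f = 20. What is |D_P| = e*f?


|D_P| = e * f
= 7 * 20
= 140

140


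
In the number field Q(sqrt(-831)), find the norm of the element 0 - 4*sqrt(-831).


N(a + b*sqrt(d)) = a^2 - d*b^2
= (0)^2 - (-831)*(-4)^2
= 0 + 13296
= 13296

13296


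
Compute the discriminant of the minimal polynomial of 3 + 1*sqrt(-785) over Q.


The element 3 + 1*sqrt(-785) has minimal polynomial:
x^2 - 6*x + 794
Discriminant = (-6)^2 - 4*(794)
= 36 - 3176
= -3140

-3140


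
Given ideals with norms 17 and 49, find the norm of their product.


N(IJ) = N(I) * N(J)
= 17 * 49
= 833

833


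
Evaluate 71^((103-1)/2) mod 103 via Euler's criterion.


p = 103 is prime and the exponent is (p-1)/2 = 51, so by Euler's criterion 71^51 = (71/103) = +1 or -1 mod 103.
Compute by square-and-multiply:
  51 = 32 + 16 + 2 + 1 (binary 110011)
  Repeated squaring mod 103: 71^1 = 71, 71^2 = 97, 71^4 = 36, 71^8 = 60, 71^16 = 98, 71^32 = 25
  71^51 = 71^32 * 71^16 * 71^2 * 71^1 = 25 * 98 * 97 * 71 mod 103
    25 * 98 = 2450 = 81 mod 103
    81 * 97 = 7857 = 29 mod 103
    29 * 71 = 2059 = 102 mod 103
  71^51 = 102 mod 103
Result 102 = p - 1 = -1 mod 103: 71 is a quadratic non-residue mod 103. As a residue in [0, p-1] the value is 102.
71^51 mod 103 = 102

102


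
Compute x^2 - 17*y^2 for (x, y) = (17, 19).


x^2 - d*y^2
= 17^2 - 17*19^2
= 289 - 6137
= -5848

-5848


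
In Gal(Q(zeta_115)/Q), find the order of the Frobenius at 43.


The Frobenius at p in Gal(Q(zeta_n)/Q) = (Z/nZ)* is the class of p, so its order is ord_115(43), the smallest k >= 1 with 43^k = 1 mod 115.
n = 115 = 5 * 23, phi(115) = 88; the order divides phi(n).
Divisors of 88: 1, 2, 4, 8, 11, 22, 44, 88
Repeated squaring mod 115: 43^1 = 43, 43^2 = 9, 43^4 = 81, 43^8 = 6, 43^16 = 36, 43^32 = 31, 43^64 = 41
Test divisors in increasing order:
  k=1: 43^1 = 43 mod 115
  k=2: 43^2 = 9 mod 115
  k=4: 43^4 = 81 mod 115
  k=8: 43^8 = 6 mod 115
  k=11: 43^11 = 6 * 9 * 43 = 22 mod 115
  k=22: 43^22 = 36 * 81 * 9 = 24 mod 115
  k=44: 43^44 = 31 * 6 * 81 = 1 mod 115  <- first divisor giving 1
Order = 44

44


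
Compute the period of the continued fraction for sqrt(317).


Run the CF algorithm for sqrt(317).
a_0 = floor(sqrt(317)) = 17; set m_0=0, q_0=1.
Recurrence: m' = q*a - m,  q' = (d - m'^2)/q,  a' = floor((a_0 + m')/q').
  step 1: m=17, q=28, a=1
  step 2: m=11, q=7, a=4
  step 3: m=17, q=4, a=8
  step 4: m=15, q=23, a=1
  step 5: m=8, q=11, a=2
  step 6: m=14, q=11, a=2
  step 7: m=8, q=23, a=1
  step 8: m=15, q=4, a=8
  step 9: m=17, q=7, a=4
  step 10: m=11, q=28, a=1
  step 11: m=17, q=1, a=34
a_11 = 2*a_0 = 34, so the period closes here.
sqrt(317) = [17; 1, 4, 8, 1, 2, 2, 1, 8, 4, 1, 34]
Period length = 11

11


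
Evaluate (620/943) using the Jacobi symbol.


Compute (620/943) via quadratic reciprocity:
  pull out 2: (2/943) = +1  (since 943 mod 8 = 7)
  pull out 2: (2/943) = +1  (since 943 mod 8 = 7)
  reciprocity: (155/943) -> -(943/155)
  reduce: (13/155)
  reciprocity: (13/155) -> +(155/13)
  reduce: (12/13)
  pull out 2: (2/13) = -1  (since 13 mod 8 = 5)
  pull out 2: (2/13) = -1  (since 13 mod 8 = 5)
  reciprocity: (3/13) -> +(13/3)
  reduce: (1/3)
  (1/3) = 1
Product of signs = -1

-1


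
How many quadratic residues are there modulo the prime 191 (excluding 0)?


For prime p, the number of non-zero quadratic residues is (p-1)/2.
= (191-1)/2
= 95

95


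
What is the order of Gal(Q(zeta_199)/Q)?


|Gal(Q(zeta_199)/Q)| = phi(199)
= 198

198


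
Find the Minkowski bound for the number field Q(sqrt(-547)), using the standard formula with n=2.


d = -547, d mod 4 = 1, so disc(K) = d = -547; |disc(K)| = 547
Imaginary quadratic field, so n = 2, s = r2 = 1, r1 = 0
M = (n!/n^n) * (4/pi)^s * sqrt(|disc(K)|) = (2!/2^2) * (4/pi)^1 * sqrt(547)
= 0.5 * 1.273240 * 23.388031
= 14.8893

14.8893


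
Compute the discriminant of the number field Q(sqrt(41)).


For K = Q(sqrt(d)) with d squarefree: disc(K) = d if d = 1 mod 4, and disc(K) = 4d if d = 2 or 3 mod 4.
Here d = 41, and d mod 4 = 1.
d = 1 mod 4 (O_K = Z[(1+sqrt(d))/2]), so disc(K) = d = 41

41


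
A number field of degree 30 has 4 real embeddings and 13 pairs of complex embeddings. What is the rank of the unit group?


By Dirichlet's unit theorem:
rank = r1 + r2 - 1
= 4 + 13 - 1
= 16

16


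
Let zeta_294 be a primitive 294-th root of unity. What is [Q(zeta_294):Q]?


The degree equals Euler's totient phi(294).
294 = 2 * 3 * 7^2
phi(294) = 84

84


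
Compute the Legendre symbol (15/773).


p = 773 is prime, so compute (15/773) with the reciprocity algorithm (Jacobi-symbol steps: pull out 2s via (2/n), flip via reciprocity, reduce):
  reciprocity: (15/773) -> +(773/15)
  reduce: (8/15)
  pull out 2: (2/15) = +1  (since 15 mod 8 = 7)
  pull out 2: (2/15) = +1  (since 15 mod 8 = 7)
  pull out 2: (2/15) = +1  (since 15 mod 8 = 7)
  (1/15) = 1
Product of signs = 1
(15/773) = 1

1


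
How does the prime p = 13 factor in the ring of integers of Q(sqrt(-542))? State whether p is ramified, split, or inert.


K = Q(sqrt(-542)). Since d mod 4 = 2, disc(K) = -2168.
Check p | disc: -2168 mod 13 = 3.
p does not divide disc. Compute Legendre symbol (d/p):
4^((13-1)/2) mod 13 = 1
(d/p) = 1, so p splits: (p) = P*P' with e=1, f=1, g=2.
Therefore p is split.

split


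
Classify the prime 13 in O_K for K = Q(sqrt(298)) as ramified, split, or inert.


K = Q(sqrt(298)). Since d mod 4 = 2, disc(K) = 1192.
Check p | disc: 1192 mod 13 = 9.
p does not divide disc. Compute Legendre symbol (d/p):
12^((13-1)/2) mod 13 = 1
(d/p) = 1, so p splits: (p) = P*P' with e=1, f=1, g=2.
Therefore p is split.

split


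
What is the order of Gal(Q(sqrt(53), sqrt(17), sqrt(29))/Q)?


The 3 square roots of distinct primes are multiplicatively independent over Q,
so [K:Q] = 2^3 and Gal(K/Q) is isomorphic to (Z/2Z)^3.
|Gal| = 2^3 = 8

8


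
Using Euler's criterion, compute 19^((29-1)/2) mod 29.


p = 29 is prime and the exponent is (p-1)/2 = 14, so by Euler's criterion 19^14 = (19/29) = +1 or -1 mod 29.
Compute by square-and-multiply:
  14 = 8 + 4 + 2 (binary 1110)
  Repeated squaring mod 29: 19^1 = 19, 19^2 = 13, 19^4 = 24, 19^8 = 25
  19^14 = 19^8 * 19^4 * 19^2 = 25 * 24 * 13 mod 29
    25 * 24 = 600 = 20 mod 29
    20 * 13 = 260 = 28 mod 29
  19^14 = 28 mod 29
Result 28 = p - 1 = -1 mod 29: 19 is a quadratic non-residue mod 29. As a residue in [0, p-1] the value is 28.
19^14 mod 29 = 28

28


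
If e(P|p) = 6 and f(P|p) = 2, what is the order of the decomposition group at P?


|D_P| = e * f
= 6 * 2
= 12

12


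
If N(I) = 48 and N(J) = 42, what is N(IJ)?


N(IJ) = N(I) * N(J)
= 48 * 42
= 2016

2016


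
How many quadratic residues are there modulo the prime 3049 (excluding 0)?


For prime p, the number of non-zero quadratic residues is (p-1)/2.
= (3049-1)/2
= 1524

1524


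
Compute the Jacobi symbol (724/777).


Compute (724/777) via quadratic reciprocity:
  pull out 2: (2/777) = +1  (since 777 mod 8 = 1)
  pull out 2: (2/777) = +1  (since 777 mod 8 = 1)
  reciprocity: (181/777) -> +(777/181)
  reduce: (53/181)
  reciprocity: (53/181) -> +(181/53)
  reduce: (22/53)
  pull out 2: (2/53) = -1  (since 53 mod 8 = 5)
  reciprocity: (11/53) -> +(53/11)
  reduce: (9/11)
  reciprocity: (9/11) -> +(11/9)
  reduce: (2/9)
  pull out 2: (2/9) = +1  (since 9 mod 8 = 1)
  (1/9) = 1
Product of signs = -1

-1


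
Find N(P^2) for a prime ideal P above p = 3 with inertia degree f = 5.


N(P^a) = p^(a*f)
= 3^(2*5)
= 3^10
= 59049

59049


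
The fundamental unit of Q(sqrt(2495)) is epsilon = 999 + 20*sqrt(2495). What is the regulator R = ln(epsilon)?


epsilon = 999 + 20*sqrt(2495)
= 1997.9995
R = ln(1997.9995)
= 7.5999

7.5999


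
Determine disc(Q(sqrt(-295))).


For K = Q(sqrt(d)) with d squarefree: disc(K) = d if d = 1 mod 4, and disc(K) = 4d if d = 2 or 3 mod 4.
Here d = -295, and d mod 4 = 1.
d = 1 mod 4 (O_K = Z[(1+sqrt(d))/2]), so disc(K) = d = -295

-295


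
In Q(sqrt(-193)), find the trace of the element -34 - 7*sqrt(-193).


Tr(a + b*sqrt(d)) = (a + b*sqrt(d)) + (a - b*sqrt(d)) = 2a
= 2 * (-34)
= -68

-68


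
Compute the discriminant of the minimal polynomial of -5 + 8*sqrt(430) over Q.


The element -5 + 8*sqrt(430) has minimal polynomial:
x^2 + 10*x - 27495
Discriminant = (10)^2 - 4*(-27495)
= 100 + 109980
= 110080

110080


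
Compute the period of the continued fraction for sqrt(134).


Run the CF algorithm for sqrt(134).
a_0 = floor(sqrt(134)) = 11; set m_0=0, q_0=1.
Recurrence: m' = q*a - m,  q' = (d - m'^2)/q,  a' = floor((a_0 + m')/q').
  step 1: m=11, q=13, a=1
  step 2: m=2, q=10, a=1
  step 3: m=8, q=7, a=2
  step 4: m=6, q=14, a=1
  step 5: m=8, q=5, a=3
  step 6: m=7, q=17, a=1
  step 7: m=10, q=2, a=10
  step 8: m=10, q=17, a=1
  step 9: m=7, q=5, a=3
  step 10: m=8, q=14, a=1
  step 11: m=6, q=7, a=2
  step 12: m=8, q=10, a=1
  step 13: m=2, q=13, a=1
  step 14: m=11, q=1, a=22
a_14 = 2*a_0 = 22, so the period closes here.
sqrt(134) = [11; 1, 1, 2, 1, 3, 1, 10, 1, 3, 1, 2, 1, 1, 22]
Period length = 14

14


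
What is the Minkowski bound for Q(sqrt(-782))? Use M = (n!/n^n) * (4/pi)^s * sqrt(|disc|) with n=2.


d = -782, d mod 4 = 2, so disc(K) = 4d = -3128; |disc(K)| = 3128
Imaginary quadratic field, so n = 2, s = r2 = 1, r1 = 0
M = (n!/n^n) * (4/pi)^s * sqrt(|disc(K)|) = (2!/2^2) * (4/pi)^1 * sqrt(3128)
= 0.5 * 1.273240 * 55.928526
= 35.6052

35.6052


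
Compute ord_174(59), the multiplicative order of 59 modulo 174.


We want ord_174(59), the smallest k >= 1 with 59^k = 1 mod 174.
n = 174 = 2 * 3 * 29, phi(174) = 56; the order divides phi(n).
Divisors of 56: 1, 2, 4, 7, 8, 14, 28, 56
Repeated squaring mod 174: 59^1 = 59, 59^2 = 1, 59^4 = 1, 59^8 = 1, 59^16 = 1, 59^32 = 1
Test divisors in increasing order:
  k=1: 59^1 = 59 mod 174
  k=2: 59^2 = 1 mod 174  <- first divisor giving 1
Order = 2

2


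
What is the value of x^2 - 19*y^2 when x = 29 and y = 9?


x^2 - d*y^2
= 29^2 - 19*9^2
= 841 - 1539
= -698

-698


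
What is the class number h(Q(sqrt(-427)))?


K = Q(sqrt(-427)). d mod 4 = 1, so D = disc(K) = d = -427
h(K) equals the number of primitive reduced positive-definite forms (a, b, c) = a*x^2 + b*x*y + c*y^2 with b^2 - 4ac = D,
where reduced means |b| <= a <= c, with b >= 0 whenever |b| = a or a = c, and primitive means gcd(a, b, c) = 1.
Reduced forces 3a^2 <= |D| = 427, so 1 <= a <= 11; b must have the parity of D, and c = (b^2 - D)/(4a) must be an integer >= a.
Enumerate a = 1..11, b in [-a, a]:
  a=1: (1, 1, 107)  [1]
  a=2..6: none
  a=7: (7, 7, 17)  [1]
  a=8..11: none
Total reduced forms: 1 + 1 = 2
h = 2

2


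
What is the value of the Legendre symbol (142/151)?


p = 151 is prime, so compute (142/151) with the reciprocity algorithm (Jacobi-symbol steps: pull out 2s via (2/n), flip via reciprocity, reduce):
  pull out 2: (2/151) = +1  (since 151 mod 8 = 7)
  reciprocity: (71/151) -> -(151/71)
  reduce: (9/71)
  reciprocity: (9/71) -> +(71/9)
  reduce: (8/9)
  pull out 2: (2/9) = +1  (since 9 mod 8 = 1)
  pull out 2: (2/9) = +1  (since 9 mod 8 = 1)
  pull out 2: (2/9) = +1  (since 9 mod 8 = 1)
  (1/9) = 1
Product of signs = -1
(142/151) = -1

-1


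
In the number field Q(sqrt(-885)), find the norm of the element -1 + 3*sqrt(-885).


N(a + b*sqrt(d)) = a^2 - d*b^2
= (-1)^2 - (-885)*(3)^2
= 1 + 7965
= 7966

7966


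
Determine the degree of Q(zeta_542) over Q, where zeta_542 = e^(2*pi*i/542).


The degree equals Euler's totient phi(542).
542 = 2 * 271
phi(542) = 270

270


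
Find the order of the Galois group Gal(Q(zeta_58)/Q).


|Gal(Q(zeta_58)/Q)| = phi(58)
= 28

28


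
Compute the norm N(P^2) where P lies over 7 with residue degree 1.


N(P^a) = p^(a*f)
= 7^(2*1)
= 7^2
= 49

49


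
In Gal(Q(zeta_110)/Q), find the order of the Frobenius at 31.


The Frobenius at p in Gal(Q(zeta_n)/Q) = (Z/nZ)* is the class of p, so its order is ord_110(31), the smallest k >= 1 with 31^k = 1 mod 110.
n = 110 = 2 * 5 * 11, phi(110) = 40; the order divides phi(n).
Divisors of 40: 1, 2, 4, 5, 8, 10, 20, 40
Repeated squaring mod 110: 31^1 = 31, 31^2 = 81, 31^4 = 71, 31^8 = 91, 31^16 = 31, 31^32 = 81
Test divisors in increasing order:
  k=1: 31^1 = 31 mod 110
  k=2: 31^2 = 81 mod 110
  k=4: 31^4 = 71 mod 110
  k=5: 31^5 = 71 * 31 = 1 mod 110  <- first divisor giving 1
Order = 5

5


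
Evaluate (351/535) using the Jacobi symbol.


Compute (351/535) via quadratic reciprocity:
  reciprocity: (351/535) -> -(535/351)
  reduce: (184/351)
  pull out 2: (2/351) = +1  (since 351 mod 8 = 7)
  pull out 2: (2/351) = +1  (since 351 mod 8 = 7)
  pull out 2: (2/351) = +1  (since 351 mod 8 = 7)
  reciprocity: (23/351) -> -(351/23)
  reduce: (6/23)
  pull out 2: (2/23) = +1  (since 23 mod 8 = 7)
  reciprocity: (3/23) -> -(23/3)
  reduce: (2/3)
  pull out 2: (2/3) = -1  (since 3 mod 8 = 3)
  (1/3) = 1
Product of signs = 1

1


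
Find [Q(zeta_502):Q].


The degree equals Euler's totient phi(502).
502 = 2 * 251
phi(502) = 250

250


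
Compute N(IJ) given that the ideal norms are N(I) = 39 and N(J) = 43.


N(IJ) = N(I) * N(J)
= 39 * 43
= 1677

1677


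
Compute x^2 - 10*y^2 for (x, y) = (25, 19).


x^2 - d*y^2
= 25^2 - 10*19^2
= 625 - 3610
= -2985

-2985


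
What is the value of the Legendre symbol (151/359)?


p = 359 is prime, so compute (151/359) with the reciprocity algorithm (Jacobi-symbol steps: pull out 2s via (2/n), flip via reciprocity, reduce):
  reciprocity: (151/359) -> -(359/151)
  reduce: (57/151)
  reciprocity: (57/151) -> +(151/57)
  reduce: (37/57)
  reciprocity: (37/57) -> +(57/37)
  reduce: (20/37)
  pull out 2: (2/37) = -1  (since 37 mod 8 = 5)
  pull out 2: (2/37) = -1  (since 37 mod 8 = 5)
  reciprocity: (5/37) -> +(37/5)
  reduce: (2/5)
  pull out 2: (2/5) = -1  (since 5 mod 8 = 5)
  (1/5) = 1
Product of signs = 1
(151/359) = 1

1


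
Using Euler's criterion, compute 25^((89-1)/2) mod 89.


p = 89 is prime and the exponent is (p-1)/2 = 44, so by Euler's criterion 25^44 = (25/89) = +1 or -1 mod 89.
Compute by square-and-multiply:
  44 = 32 + 8 + 4 (binary 101100)
  Repeated squaring mod 89: 25^1 = 25, 25^2 = 2, 25^4 = 4, 25^8 = 16, 25^16 = 78, 25^32 = 32
  25^44 = 25^32 * 25^8 * 25^4 = 32 * 16 * 4 mod 89
    32 * 16 = 512 = 67 mod 89
    67 * 4 = 268 = 1 mod 89
  25^44 = 1 mod 89
Result 1: 25 is a quadratic residue mod 89.
25^44 mod 89 = 1

1


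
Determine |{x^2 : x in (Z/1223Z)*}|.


For prime p, the number of non-zero quadratic residues is (p-1)/2.
= (1223-1)/2
= 611

611


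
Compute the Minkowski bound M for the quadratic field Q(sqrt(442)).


d = 442, d mod 4 = 2, so disc(K) = 4d = 1768; |disc(K)| = 1768
Real quadratic field, so n = 2, s = r2 = 0, r1 = 2
M = (n!/n^n) * (4/pi)^s * sqrt(|disc(K)|) = (2!/2^2) * (4/pi)^0 * sqrt(1768)
= 0.5 * 1.000000 * 42.047592
= 21.0238

21.0238


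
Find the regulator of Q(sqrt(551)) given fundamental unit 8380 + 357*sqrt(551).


epsilon = 8380 + 357*sqrt(551)
= 16759.9999
R = ln(16759.9999)
= 9.7268

9.7268


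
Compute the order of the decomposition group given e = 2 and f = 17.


|D_P| = e * f
= 2 * 17
= 34

34


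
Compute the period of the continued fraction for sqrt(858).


Run the CF algorithm for sqrt(858).
a_0 = floor(sqrt(858)) = 29; set m_0=0, q_0=1.
Recurrence: m' = q*a - m,  q' = (d - m'^2)/q,  a' = floor((a_0 + m')/q').
  step 1: m=29, q=17, a=3
  step 2: m=22, q=22, a=2
  step 3: m=22, q=17, a=3
  step 4: m=29, q=1, a=58
a_4 = 2*a_0 = 58, so the period closes here.
sqrt(858) = [29; 3, 2, 3, 58]
Period length = 4

4


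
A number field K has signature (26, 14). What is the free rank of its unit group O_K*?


By Dirichlet's unit theorem:
rank = r1 + r2 - 1
= 26 + 14 - 1
= 39

39


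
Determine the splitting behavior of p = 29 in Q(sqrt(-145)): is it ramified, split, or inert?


K = Q(sqrt(-145)). Since d mod 4 = 3, disc(K) = -580.
Check p | disc: -580 mod 29 = 0.
p divides disc, so p ramifies: (p) = P^2 with e=2, f=1, g=1.
Therefore p is ramified.

ramified


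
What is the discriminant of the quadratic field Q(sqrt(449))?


For K = Q(sqrt(d)) with d squarefree: disc(K) = d if d = 1 mod 4, and disc(K) = 4d if d = 2 or 3 mod 4.
Here d = 449, and d mod 4 = 1.
d = 1 mod 4 (O_K = Z[(1+sqrt(d))/2]), so disc(K) = d = 449

449


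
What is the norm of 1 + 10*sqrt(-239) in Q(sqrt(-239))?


N(a + b*sqrt(d)) = a^2 - d*b^2
= (1)^2 - (-239)*(10)^2
= 1 + 23900
= 23901

23901


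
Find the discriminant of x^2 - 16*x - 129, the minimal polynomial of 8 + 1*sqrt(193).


The element 8 + 1*sqrt(193) has minimal polynomial:
x^2 - 16*x - 129
Discriminant = (-16)^2 - 4*(-129)
= 256 + 516
= 772

772


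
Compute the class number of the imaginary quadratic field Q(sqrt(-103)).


K = Q(sqrt(-103)). d mod 4 = 1, so D = disc(K) = d = -103
h(K) equals the number of primitive reduced positive-definite forms (a, b, c) = a*x^2 + b*x*y + c*y^2 with b^2 - 4ac = D,
where reduced means |b| <= a <= c, with b >= 0 whenever |b| = a or a = c, and primitive means gcd(a, b, c) = 1.
Reduced forces 3a^2 <= |D| = 103, so 1 <= a <= 5; b must have the parity of D, and c = (b^2 - D)/(4a) must be an integer >= a.
Enumerate a = 1..5, b in [-a, a]:
  a=1: (1, 1, 26)  [1]
  a=2: (2, -1, 13), (2, 1, 13)  [2]
  a=3: none
  a=4: (4, -3, 7), (4, 3, 7)  [2]
  a=5: none
Total reduced forms: 1 + 2 + 2 = 5
h = 5

5


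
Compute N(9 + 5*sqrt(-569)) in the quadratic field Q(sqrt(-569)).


N(a + b*sqrt(d)) = a^2 - d*b^2
= (9)^2 - (-569)*(5)^2
= 81 + 14225
= 14306

14306


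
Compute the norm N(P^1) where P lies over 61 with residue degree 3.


N(P^a) = p^(a*f)
= 61^(1*3)
= 61^3
= 226981

226981


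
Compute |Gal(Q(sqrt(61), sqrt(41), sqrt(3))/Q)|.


The 3 square roots of distinct primes are multiplicatively independent over Q,
so [K:Q] = 2^3 and Gal(K/Q) is isomorphic to (Z/2Z)^3.
|Gal| = 2^3 = 8

8


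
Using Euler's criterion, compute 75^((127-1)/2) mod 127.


p = 127 is prime and the exponent is (p-1)/2 = 63, so by Euler's criterion 75^63 = (75/127) = +1 or -1 mod 127.
Compute by square-and-multiply:
  63 = 32 + 16 + 8 + 4 + 2 + 1 (binary 111111)
  Repeated squaring mod 127: 75^1 = 75, 75^2 = 37, 75^4 = 99, 75^8 = 22, 75^16 = 103, 75^32 = 68
  75^63 = 75^32 * 75^16 * 75^8 * 75^4 * 75^2 * 75^1 = 68 * 103 * 22 * 99 * 37 * 75 mod 127
    68 * 103 = 7004 = 19 mod 127
    19 * 22 = 418 = 37 mod 127
    37 * 99 = 3663 = 107 mod 127
    107 * 37 = 3959 = 22 mod 127
    22 * 75 = 1650 = 126 mod 127
  75^63 = 126 mod 127
Result 126 = p - 1 = -1 mod 127: 75 is a quadratic non-residue mod 127. As a residue in [0, p-1] the value is 126.
75^63 mod 127 = 126

126


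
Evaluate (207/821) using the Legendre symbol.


p = 821 is prime, so compute (207/821) with the reciprocity algorithm (Jacobi-symbol steps: pull out 2s via (2/n), flip via reciprocity, reduce):
  reciprocity: (207/821) -> +(821/207)
  reduce: (200/207)
  pull out 2: (2/207) = +1  (since 207 mod 8 = 7)
  pull out 2: (2/207) = +1  (since 207 mod 8 = 7)
  pull out 2: (2/207) = +1  (since 207 mod 8 = 7)
  reciprocity: (25/207) -> +(207/25)
  reduce: (7/25)
  reciprocity: (7/25) -> +(25/7)
  reduce: (4/7)
  pull out 2: (2/7) = +1  (since 7 mod 8 = 7)
  pull out 2: (2/7) = +1  (since 7 mod 8 = 7)
  (1/7) = 1
Product of signs = 1
(207/821) = 1

1


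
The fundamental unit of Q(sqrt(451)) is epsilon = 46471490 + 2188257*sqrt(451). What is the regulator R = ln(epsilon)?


epsilon = 46471490 + 2188257*sqrt(451)
= 9.2943e+07
R = ln(9.2943e+07)
= 18.3475

18.3475


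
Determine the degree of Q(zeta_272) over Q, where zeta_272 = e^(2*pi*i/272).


The degree equals Euler's totient phi(272).
272 = 2^4 * 17
phi(272) = 128

128


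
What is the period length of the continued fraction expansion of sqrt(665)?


Run the CF algorithm for sqrt(665).
a_0 = floor(sqrt(665)) = 25; set m_0=0, q_0=1.
Recurrence: m' = q*a - m,  q' = (d - m'^2)/q,  a' = floor((a_0 + m')/q').
  step 1: m=25, q=40, a=1
  step 2: m=15, q=11, a=3
  step 3: m=18, q=31, a=1
  step 4: m=13, q=16, a=2
  step 5: m=19, q=19, a=2
  step 6: m=19, q=16, a=2
  step 7: m=13, q=31, a=1
  step 8: m=18, q=11, a=3
  step 9: m=15, q=40, a=1
  step 10: m=25, q=1, a=50
a_10 = 2*a_0 = 50, so the period closes here.
sqrt(665) = [25; 1, 3, 1, 2, 2, 2, 1, 3, 1, 50]
Period length = 10

10


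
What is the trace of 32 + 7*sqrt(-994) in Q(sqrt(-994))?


Tr(a + b*sqrt(d)) = (a + b*sqrt(d)) + (a - b*sqrt(d)) = 2a
= 2 * (32)
= 64

64


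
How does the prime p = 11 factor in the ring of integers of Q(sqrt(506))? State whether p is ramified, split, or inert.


K = Q(sqrt(506)). Since d mod 4 = 2, disc(K) = 2024.
Check p | disc: 2024 mod 11 = 0.
p divides disc, so p ramifies: (p) = P^2 with e=2, f=1, g=1.
Therefore p is ramified.

ramified


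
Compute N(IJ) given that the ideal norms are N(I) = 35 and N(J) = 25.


N(IJ) = N(I) * N(J)
= 35 * 25
= 875

875


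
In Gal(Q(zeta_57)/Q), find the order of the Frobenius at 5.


The Frobenius at p in Gal(Q(zeta_n)/Q) = (Z/nZ)* is the class of p, so its order is ord_57(5), the smallest k >= 1 with 5^k = 1 mod 57.
n = 57 = 3 * 19, phi(57) = 36; the order divides phi(n).
Divisors of 36: 1, 2, 3, 4, 6, 9, 12, 18, 36
Repeated squaring mod 57: 5^1 = 5, 5^2 = 25, 5^4 = 55, 5^8 = 4, 5^16 = 16, 5^32 = 28
Test divisors in increasing order:
  k=1: 5^1 = 5 mod 57
  k=2: 5^2 = 25 mod 57
  k=3: 5^3 = 25 * 5 = 11 mod 57
  k=4: 5^4 = 55 mod 57
  k=6: 5^6 = 55 * 25 = 7 mod 57
  k=9: 5^9 = 4 * 5 = 20 mod 57
  k=12: 5^12 = 4 * 55 = 49 mod 57
  k=18: 5^18 = 16 * 25 = 1 mod 57  <- first divisor giving 1
Order = 18

18


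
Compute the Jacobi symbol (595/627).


Compute (595/627) via quadratic reciprocity:
  reciprocity: (595/627) -> -(627/595)
  reduce: (32/595)
  pull out 2: (2/595) = -1  (since 595 mod 8 = 3)
  pull out 2: (2/595) = -1  (since 595 mod 8 = 3)
  pull out 2: (2/595) = -1  (since 595 mod 8 = 3)
  pull out 2: (2/595) = -1  (since 595 mod 8 = 3)
  pull out 2: (2/595) = -1  (since 595 mod 8 = 3)
  (1/595) = 1
Product of signs = 1

1


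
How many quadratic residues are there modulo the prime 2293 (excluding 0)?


For prime p, the number of non-zero quadratic residues is (p-1)/2.
= (2293-1)/2
= 1146

1146


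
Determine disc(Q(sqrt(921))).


For K = Q(sqrt(d)) with d squarefree: disc(K) = d if d = 1 mod 4, and disc(K) = 4d if d = 2 or 3 mod 4.
Here d = 921, and d mod 4 = 1.
d = 1 mod 4 (O_K = Z[(1+sqrt(d))/2]), so disc(K) = d = 921

921


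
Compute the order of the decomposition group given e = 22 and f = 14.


|D_P| = e * f
= 22 * 14
= 308

308


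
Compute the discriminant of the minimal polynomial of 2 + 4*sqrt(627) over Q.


The element 2 + 4*sqrt(627) has minimal polynomial:
x^2 - 4*x - 10028
Discriminant = (-4)^2 - 4*(-10028)
= 16 + 40112
= 40128

40128


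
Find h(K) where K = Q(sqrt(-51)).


K = Q(sqrt(-51)). d mod 4 = 1, so D = disc(K) = d = -51
h(K) equals the number of primitive reduced positive-definite forms (a, b, c) = a*x^2 + b*x*y + c*y^2 with b^2 - 4ac = D,
where reduced means |b| <= a <= c, with b >= 0 whenever |b| = a or a = c, and primitive means gcd(a, b, c) = 1.
Reduced forces 3a^2 <= |D| = 51, so 1 <= a <= 4; b must have the parity of D, and c = (b^2 - D)/(4a) must be an integer >= a.
Enumerate a = 1..4, b in [-a, a]:
  a=1: (1, 1, 13)  [1]
  a=2: none
  a=3: (3, 3, 5)  [1]
  a=4: none
Total reduced forms: 1 + 1 = 2
h = 2

2


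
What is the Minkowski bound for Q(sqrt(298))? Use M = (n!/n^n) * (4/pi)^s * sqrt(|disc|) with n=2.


d = 298, d mod 4 = 2, so disc(K) = 4d = 1192; |disc(K)| = 1192
Real quadratic field, so n = 2, s = r2 = 0, r1 = 2
M = (n!/n^n) * (4/pi)^s * sqrt(|disc(K)|) = (2!/2^2) * (4/pi)^0 * sqrt(1192)
= 0.5 * 1.000000 * 34.525353
= 17.2627

17.2627


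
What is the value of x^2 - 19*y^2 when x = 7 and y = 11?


x^2 - d*y^2
= 7^2 - 19*11^2
= 49 - 2299
= -2250

-2250


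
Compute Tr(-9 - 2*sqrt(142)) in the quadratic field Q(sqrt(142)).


Tr(a + b*sqrt(d)) = (a + b*sqrt(d)) + (a - b*sqrt(d)) = 2a
= 2 * (-9)
= -18

-18


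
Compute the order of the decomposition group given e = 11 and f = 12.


|D_P| = e * f
= 11 * 12
= 132

132


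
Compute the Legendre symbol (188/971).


p = 971 is prime, so compute (188/971) with the reciprocity algorithm (Jacobi-symbol steps: pull out 2s via (2/n), flip via reciprocity, reduce):
  pull out 2: (2/971) = -1  (since 971 mod 8 = 3)
  pull out 2: (2/971) = -1  (since 971 mod 8 = 3)
  reciprocity: (47/971) -> -(971/47)
  reduce: (31/47)
  reciprocity: (31/47) -> -(47/31)
  reduce: (16/31)
  pull out 2: (2/31) = +1  (since 31 mod 8 = 7)
  pull out 2: (2/31) = +1  (since 31 mod 8 = 7)
  pull out 2: (2/31) = +1  (since 31 mod 8 = 7)
  pull out 2: (2/31) = +1  (since 31 mod 8 = 7)
  (1/31) = 1
Product of signs = 1
(188/971) = 1

1


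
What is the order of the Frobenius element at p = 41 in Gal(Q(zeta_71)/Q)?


The Frobenius at p in Gal(Q(zeta_n)/Q) = (Z/nZ)* is the class of p, so its order is ord_71(41), the smallest k >= 1 with 41^k = 1 mod 71.
n = 71 = 71, phi(71) = 70; the order divides phi(n).
Divisors of 70: 1, 2, 5, 7, 10, 14, 35, 70
Repeated squaring mod 71: 41^1 = 41, 41^2 = 48, 41^4 = 32, 41^8 = 30, 41^16 = 48, 41^32 = 32, 41^64 = 30
Test divisors in increasing order:
  k=1: 41^1 = 41 mod 71
  k=2: 41^2 = 48 mod 71
  k=5: 41^5 = 32 * 41 = 34 mod 71
  k=7: 41^7 = 32 * 48 * 41 = 70 mod 71
  k=10: 41^10 = 30 * 48 = 20 mod 71
  k=14: 41^14 = 30 * 32 * 48 = 1 mod 71  <- first divisor giving 1
Order = 14

14


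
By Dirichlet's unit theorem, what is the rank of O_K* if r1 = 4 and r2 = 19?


By Dirichlet's unit theorem:
rank = r1 + r2 - 1
= 4 + 19 - 1
= 22

22


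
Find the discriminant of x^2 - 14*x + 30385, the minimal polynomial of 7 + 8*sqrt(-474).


The element 7 + 8*sqrt(-474) has minimal polynomial:
x^2 - 14*x + 30385
Discriminant = (-14)^2 - 4*(30385)
= 196 - 121540
= -121344

-121344


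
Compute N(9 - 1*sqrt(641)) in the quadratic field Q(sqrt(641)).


N(a + b*sqrt(d)) = a^2 - d*b^2
= (9)^2 - (641)*(-1)^2
= 81 - 641
= -560

-560


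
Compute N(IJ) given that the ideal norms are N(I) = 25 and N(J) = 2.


N(IJ) = N(I) * N(J)
= 25 * 2
= 50

50


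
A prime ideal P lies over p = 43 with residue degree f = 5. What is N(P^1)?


N(P^a) = p^(a*f)
= 43^(1*5)
= 43^5
= 147008443

147008443


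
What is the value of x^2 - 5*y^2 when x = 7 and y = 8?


x^2 - d*y^2
= 7^2 - 5*8^2
= 49 - 320
= -271

-271


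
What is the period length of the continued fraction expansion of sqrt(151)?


Run the CF algorithm for sqrt(151).
a_0 = floor(sqrt(151)) = 12; set m_0=0, q_0=1.
Recurrence: m' = q*a - m,  q' = (d - m'^2)/q,  a' = floor((a_0 + m')/q').
  step 1: m=12, q=7, a=3
  step 2: m=9, q=10, a=2
  step 3: m=11, q=3, a=7
  step 4: m=10, q=17, a=1
  step 5: m=7, q=6, a=3
  step 6: m=11, q=5, a=4
  step 7: m=9, q=14, a=1
  step 8: m=5, q=9, a=1
  step 9: m=4, q=15, a=1
  step 10: m=11, q=2, a=11
  step 11: m=11, q=15, a=1
  step 12: m=4, q=9, a=1
  step 13: m=5, q=14, a=1
  step 14: m=9, q=5, a=4
  step 15: m=11, q=6, a=3
  step 16: m=7, q=17, a=1
  step 17: m=10, q=3, a=7
  step 18: m=11, q=10, a=2
  step 19: m=9, q=7, a=3
  step 20: m=12, q=1, a=24
a_20 = 2*a_0 = 24, so the period closes here.
sqrt(151) = [12; 3, 2, 7, 1, 3, 4, 1, 1, 1, 11, 1, 1, 1, 4, 3, 1, 7, 2, 3, 24]
Period length = 20

20


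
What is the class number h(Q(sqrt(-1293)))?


K = Q(sqrt(-1293)). d mod 4 = 3, so D = disc(K) = 4d = -5172
h(K) equals the number of primitive reduced positive-definite forms (a, b, c) = a*x^2 + b*x*y + c*y^2 with b^2 - 4ac = D,
where reduced means |b| <= a <= c, with b >= 0 whenever |b| = a or a = c, and primitive means gcd(a, b, c) = 1.
Reduced forces 3a^2 <= |D| = 5172, so 1 <= a <= 41; b must have the parity of D, and c = (b^2 - D)/(4a) must be an integer >= a.
Enumerate a = 1..41, b in [-a, a]:
  a=1: (1, 0, 1293)  [1]
  a=2: (2, 2, 647)  [1]
  a=3: (3, 0, 431)  [1]
  a=4..5: none
  a=6: (6, 6, 217)  [1]
  a=7: (7, -6, 186), (7, 6, 186)  [2]
  a=8..10: none
  a=11: (11, -8, 119), (11, 8, 119)  [2]
  a=12..13: none
  a=14: (14, -6, 93), (14, 6, 93)  [2]
  a=15..16: none
  a=17: (17, -8, 77), (17, 8, 77)  [2]
  a=18..20: none
  a=21: (21, -6, 62), (21, 6, 62)  [2]
  a=22: (22, -14, 61), (22, 14, 61)  [2]
  a=23: (23, -16, 59), (23, 16, 59)  [2]
  a=24..30: none
  a=31: (31, -6, 42), (31, 6, 42)  [2]
  a=32: none
  a=33: (33, -30, 46), (33, 30, 46)  [2]
  a=34: (34, -26, 43), (34, 26, 43)  [2]
  a=35..41: none
Total reduced forms: 1 + 1 + 1 + 1 + 2 + 2 + 2 + 2 + 2 + 2 + 2 + 2 + 2 + 2 = 24
h = 24

24
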